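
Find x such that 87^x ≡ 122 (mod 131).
63

Baby-step giant-step with step n = ⌈√131⌉ = 12.
Baby steps 87^j mod 131 (j:value) for j=0..11: 0:1, 1:87, 2:102, 3:97, 4:55, 5:69, 6:108, 7:95, 8:12, 9:127, 10:45, 11:116.
Giant-step multiplier: 87^(-12) ≡ 87^(130-12) = 87^118 ≡ 105 (mod 131).
Giant steps γ_i = 122·105^i mod 131: γ_0=122, γ_1=103, γ_2=73, γ_3=67, γ_4=92, γ_5=97 (in table at j=3).
x = i·n + j = 5·12 + 3 = 63.
Check: 87^63 ≡ 122 (mod 131).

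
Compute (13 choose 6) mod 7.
1

Using Lucas' theorem:
Write n=13 and k=6 in base 7:
n in base 7: [1, 6]
k in base 7: [0, 6]
C(13,6) mod 7 = ∏ C(n_i, k_i) mod 7
Digit binomials (mod 7): C(1,0) = 1; C(6,6) = 1
Product: 1 × 1 = 1 ≡ 1 (mod 7)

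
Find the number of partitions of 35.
14883

p(n) counts ways to write n as a sum of positive integers (order ignored).
Euler's pentagonal recurrence: p(k) = p(k-1) + p(k-2) - p(k-5) - p(k-7) + p(k-12) + p(k-15) - ... (offsets j(3j∓1)/2, signs ++--, p(0)=1, p(<0)=0).
DP table for k = 0..34: p(0)=1, p(1)=1, p(2)=2, p(3)=3, p(4)=5, p(5)=7, p(6)=11, p(7)=15, p(8)=22, p(9)=30, p(10)=42, p(11)=56, p(12)=77, p(13)=101, p(14)=135, p(15)=176, p(16)=231, p(17)=297, p(18)=385, p(19)=490, p(20)=627, p(21)=792, p(22)=1002, p(23)=1255, p(24)=1575, p(25)=1958, p(26)=2436, p(27)=3010, p(28)=3718, p(29)=4565, p(30)=5604, p(31)=6842, p(32)=8349, p(33)=10143, p(34)=12310.
Final step: p(35) = p(34) + p(33) - p(30) - p(28) + p(23) + p(20) - p(13) - p(9) + p(0)
= 12310 + 10143 - 5604 - 3718 + 1255 + 627 - 101 - 30 + 1
= 14883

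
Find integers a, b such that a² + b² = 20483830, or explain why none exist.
Not possible

Factorization: 20483830 = 2 × 5 × 127^3
By Fermat: n is sum of two squares iff every prime p ≡ 3 (mod 4) appears to even power.
Prime(s) ≡ 3 (mod 4) with odd exponent: [(127, 3)]
Therefore 20483830 cannot be expressed as a² + b².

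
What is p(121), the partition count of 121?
2056148051

p(n) counts ways to write n as a sum of positive integers (order ignored).
Euler's pentagonal recurrence: p(k) = p(k-1) + p(k-2) - p(k-5) - p(k-7) + p(k-12) + p(k-15) - ... (offsets j(3j∓1)/2, signs ++--, p(0)=1, p(<0)=0).
DP table for k = 0..120: p(0)=1, p(1)=1, p(2)=2, p(3)=3, p(4)=5, p(5)=7, p(6)=11, p(7)=15, p(8)=22, p(9)=30, p(10)=42, p(11)=56, p(12)=77, p(13)=101, p(14)=135, p(15)=176, p(16)=231, p(17)=297, p(18)=385, p(19)=490, p(20)=627, p(21)=792, p(22)=1002, p(23)=1255, p(24)=1575, p(25)=1958, p(26)=2436, p(27)=3010, p(28)=3718, p(29)=4565, p(30)=5604, p(31)=6842, p(32)=8349, p(33)=10143, p(34)=12310, p(35)=14883, p(36)=17977, p(37)=21637, p(38)=26015, p(39)=31185, p(40)=37338, p(41)=44583, p(42)=53174, p(43)=63261, p(44)=75175, p(45)=89134, p(46)=105558, p(47)=124754, p(48)=147273, p(49)=173525, p(50)=204226, p(51)=239943, p(52)=281589, p(53)=329931, p(54)=386155, p(55)=451276, p(56)=526823, p(57)=614154, p(58)=715220, p(59)=831820, p(60)=966467, p(61)=1121505, p(62)=1300156, p(63)=1505499, p(64)=1741630, p(65)=2012558, p(66)=2323520, p(67)=2679689, p(68)=3087735, p(69)=3554345, p(70)=4087968, p(71)=4697205, p(72)=5392783, p(73)=6185689, p(74)=7089500, p(75)=8118264, p(76)=9289091, p(77)=10619863, p(78)=12132164, p(79)=13848650, p(80)=15796476, p(81)=18004327, p(82)=20506255, p(83)=23338469, p(84)=26543660, p(85)=30167357, p(86)=34262962, p(87)=38887673, p(88)=44108109, p(89)=49995925, p(90)=56634173, p(91)=64112359, p(92)=72533807, p(93)=82010177, p(94)=92669720, p(95)=104651419, p(96)=118114304, p(97)=133230930, p(98)=150198136, p(99)=169229875, p(100)=190569292, p(101)=214481126, p(102)=241265379, p(103)=271248950, p(104)=304801365, p(105)=342325709, p(106)=384276336, p(107)=431149389, p(108)=483502844, p(109)=541946240, p(110)=607163746, p(111)=679903203, p(112)=761002156, p(113)=851376628, p(114)=952050665, p(115)=1064144451, p(116)=1188908248, p(117)=1327710076, p(118)=1482074143, p(119)=1653668665, p(120)=1844349560.
Final step: p(121) = p(120) + p(119) - p(116) - p(114) + p(109) + p(106) - p(99) - p(95) + p(86) + p(81) - p(70) - p(64) + p(51) + p(44) - p(29) - p(21) + p(4)
= 1844349560 + 1653668665 - 1188908248 - 952050665 + 541946240 + 384276336 - 169229875 - 104651419 + 34262962 + 18004327 - 4087968 - 1741630 + 239943 + 75175 - 4565 - 792 + 5
= 2056148051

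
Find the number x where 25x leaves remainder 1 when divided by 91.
51

gcd(25, 91) = 1, so the inverse exists.
Extended Euclidean algorithm on (91, 25):
91 = 3 × 25 + 16  ⟹  16 = (1)·91 + (-3)·25
25 = 1 × 16 + 9  ⟹  9 = (-1)·91 + (4)·25
16 = 1 × 9 + 7  ⟹  7 = (2)·91 + (-7)·25
9 = 1 × 7 + 2  ⟹  2 = (-3)·91 + (11)·25
7 = 3 × 2 + 1  ⟹  1 = (11)·91 + (-40)·25
So (-40)·25 ≡ 1 (mod 91), i.e. 25^(-1) ≡ -40 ≡ 51 (mod 91).
Check: 25 × 51 = 1275 ≡ 1 (mod 91)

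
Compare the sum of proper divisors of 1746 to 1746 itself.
abundant

Proper divisors of 1746: sum = 1 + 2 + 3 + 6 + 9 + 18 + 97 + 194 + 291 + 582 + 873 = 2076
Since 2076 > 1746, 1746 is abundant.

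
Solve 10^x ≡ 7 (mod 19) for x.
12

Baby-step giant-step with step n = ⌈√19⌉ = 5.
Baby steps 10^j mod 19 (j:value) for j=0..4: 0:1, 1:10, 2:5, 3:12, 4:6.
Giant-step multiplier: 10^(-5) ≡ 10^(18-5) = 10^13 ≡ 13 (mod 19).
Giant steps γ_i = 7·13^i mod 19: γ_0=7, γ_1=15, γ_2=5 (in table at j=2).
x = i·n + j = 2·5 + 2 = 12.
Check: 10^12 ≡ 7 (mod 19).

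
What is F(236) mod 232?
173

Matrix identity: Q^n = [[F_(n+1), F_n], [F_n, F_(n-1)]] with Q = [[1,1],[1,0]].
n = 236 = 11101100₂. Square-and-multiply, entries mod 232:
Q^1 = [[1,1],[1,0]]
Q^3 = (Q^1)²·Q = [[3,2],[2,1]]
Q^7 = (Q^3)²·Q = [[21,13],[13,8]]
Q^14 = (Q^7)² = [[146,145],[145,1]]
Q^29 = (Q^14)²·Q = [[88,117],[117,203]]
Q^59 = (Q^29)²·Q = [[32,89],[89,175]]
Q^118 = (Q^59)² = [[129,95],[95,34]]
Q^236 = (Q^118)² = [[146,173],[173,205]]
F_236 mod 232 = Q^236[0][1] = 173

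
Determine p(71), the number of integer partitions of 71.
4697205

p(n) counts ways to write n as a sum of positive integers (order ignored).
Euler's pentagonal recurrence: p(k) = p(k-1) + p(k-2) - p(k-5) - p(k-7) + p(k-12) + p(k-15) - ... (offsets j(3j∓1)/2, signs ++--, p(0)=1, p(<0)=0).
DP table for k = 0..70: p(0)=1, p(1)=1, p(2)=2, p(3)=3, p(4)=5, p(5)=7, p(6)=11, p(7)=15, p(8)=22, p(9)=30, p(10)=42, p(11)=56, p(12)=77, p(13)=101, p(14)=135, p(15)=176, p(16)=231, p(17)=297, p(18)=385, p(19)=490, p(20)=627, p(21)=792, p(22)=1002, p(23)=1255, p(24)=1575, p(25)=1958, p(26)=2436, p(27)=3010, p(28)=3718, p(29)=4565, p(30)=5604, p(31)=6842, p(32)=8349, p(33)=10143, p(34)=12310, p(35)=14883, p(36)=17977, p(37)=21637, p(38)=26015, p(39)=31185, p(40)=37338, p(41)=44583, p(42)=53174, p(43)=63261, p(44)=75175, p(45)=89134, p(46)=105558, p(47)=124754, p(48)=147273, p(49)=173525, p(50)=204226, p(51)=239943, p(52)=281589, p(53)=329931, p(54)=386155, p(55)=451276, p(56)=526823, p(57)=614154, p(58)=715220, p(59)=831820, p(60)=966467, p(61)=1121505, p(62)=1300156, p(63)=1505499, p(64)=1741630, p(65)=2012558, p(66)=2323520, p(67)=2679689, p(68)=3087735, p(69)=3554345, p(70)=4087968.
Final step: p(71) = p(70) + p(69) - p(66) - p(64) + p(59) + p(56) - p(49) - p(45) + p(36) + p(31) - p(20) - p(14) + p(1)
= 4087968 + 3554345 - 2323520 - 1741630 + 831820 + 526823 - 173525 - 89134 + 17977 + 6842 - 627 - 135 + 1
= 4697205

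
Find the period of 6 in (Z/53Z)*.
26

53 is prime, so ord(6) divides φ(53) = 52.
Divisors of 52: 1, 2, 4, 13, 26, 52.
Repeated squaring: 6^1 ≡ 6, 6^2 ≡ 36, 6^4 ≡ 24, 6^8 ≡ 46, 6^16 ≡ 49, 6^32 ≡ 16 (mod 53).
Test 6^d mod 53 for each divisor d in increasing order:
6^1 ≡ 6
6^2 ≡ 36
6^4 ≡ 24
6^13 = 6^8·6^4·6^1 ≡ 52
6^26 = 6^16·6^8·6^2 ≡ 1  ← first divisor giving 1
The order is 26.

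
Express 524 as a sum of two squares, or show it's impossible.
Not possible

Factorization: 524 = 2^2 × 131
By Fermat: n is sum of two squares iff every prime p ≡ 3 (mod 4) appears to even power.
Prime(s) ≡ 3 (mod 4) with odd exponent: [(131, 1)]
Therefore 524 cannot be expressed as a² + b².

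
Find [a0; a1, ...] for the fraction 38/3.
[12; 1, 2]

Euclidean algorithm steps:
38 = 12 × 3 + 2
3 = 1 × 2 + 1
2 = 2 × 1 + 0
Continued fraction: [12; 1, 2]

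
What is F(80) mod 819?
777

Matrix identity: Q^n = [[F_(n+1), F_n], [F_n, F_(n-1)]] with Q = [[1,1],[1,0]].
n = 80 = 1010000₂. Square-and-multiply, entries mod 819:
Q^1 = [[1,1],[1,0]]
Q^2 = (Q^1)² = [[2,1],[1,1]]
Q^5 = (Q^2)²·Q = [[8,5],[5,3]]
Q^10 = (Q^5)² = [[89,55],[55,34]]
Q^20 = (Q^10)² = [[299,213],[213,86]]
Q^40 = (Q^20)² = [[454,105],[105,349]]
Q^80 = (Q^40)² = [[106,777],[777,148]]
F_80 mod 819 = Q^80[0][1] = 777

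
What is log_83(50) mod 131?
103

Baby-step giant-step with step n = ⌈√131⌉ = 12.
Baby steps 83^j mod 131 (j:value) for j=0..11: 0:1, 1:83, 2:77, 3:103, 4:34, 5:71, 6:129, 7:96, 8:108, 9:56, 10:63, 11:120.
Giant-step multiplier: 83^(-12) ≡ 83^(130-12) = 83^118 ≡ 33 (mod 131).
Giant steps γ_i = 50·33^i mod 131: γ_0=50, γ_1=78, γ_2=85, γ_3=54, γ_4=79, γ_5=118, γ_6=95, γ_7=122, γ_8=96 (in table at j=7).
x = i·n + j = 8·12 + 7 = 103.
Check: 83^103 ≡ 50 (mod 131).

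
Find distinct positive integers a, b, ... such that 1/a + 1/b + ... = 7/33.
1/5 + 1/83 + 1/13695

Greedy algorithm:
7/33: ceiling(33/7) = 5, use 1/5
2/165: ceiling(165/2) = 83, use 1/83
1/13695: ceiling(13695/1) = 13695, use 1/13695
Result: 7/33 = 1/5 + 1/83 + 1/13695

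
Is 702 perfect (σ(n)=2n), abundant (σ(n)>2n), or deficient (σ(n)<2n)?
abundant

Proper divisors of 702: sum = 1 + 2 + 3 + 6 + 9 + 13 + 18 + 26 + 27 + 39 + 54 + 78 + 117 + 234 + 351 = 978
Since 978 > 702, 702 is abundant.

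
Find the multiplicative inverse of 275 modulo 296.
155

gcd(275, 296) = 1, so the inverse exists.
Extended Euclidean algorithm on (296, 275):
296 = 1 × 275 + 21  ⟹  21 = (1)·296 + (-1)·275
275 = 13 × 21 + 2  ⟹  2 = (-13)·296 + (14)·275
21 = 10 × 2 + 1  ⟹  1 = (131)·296 + (-141)·275
So (-141)·275 ≡ 1 (mod 296), i.e. 275^(-1) ≡ -141 ≡ 155 (mod 296).
Check: 275 × 155 = 42625 ≡ 1 (mod 296)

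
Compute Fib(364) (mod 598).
273

Matrix identity: Q^n = [[F_(n+1), F_n], [F_n, F_(n-1)]] with Q = [[1,1],[1,0]].
n = 364 = 101101100₂. Square-and-multiply, entries mod 598:
Q^1 = [[1,1],[1,0]]
Q^2 = (Q^1)² = [[2,1],[1,1]]
Q^5 = (Q^2)²·Q = [[8,5],[5,3]]
Q^11 = (Q^5)²·Q = [[144,89],[89,55]]
Q^22 = (Q^11)² = [[551,369],[369,182]]
Q^45 = (Q^22)²·Q = [[413,232],[232,181]]
Q^91 = (Q^45)²·Q = [[411,143],[143,268]]
Q^182 = (Q^91)² = [[402,221],[221,181]]
Q^364 = (Q^182)² = [[547,273],[273,274]]
F_364 mod 598 = Q^364[0][1] = 273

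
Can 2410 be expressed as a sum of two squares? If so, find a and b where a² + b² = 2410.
3² + 49² (a=3, b=49)

Factorization: 2410 = 2 × 5 × 241
By Fermat: n is sum of two squares iff every prime p ≡ 3 (mod 4) appears to even power.
All primes ≡ 3 (mod 4) appear to even power.
Search a = 0, 1, 2, … for 2410 - a² a perfect square: first hit at a = 3: 2410 - 9 = 2401 = 49².
2410 = 3² + 49² = 9 + 2401 ✓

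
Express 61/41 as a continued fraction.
[1; 2, 20]

Euclidean algorithm steps:
61 = 1 × 41 + 20
41 = 2 × 20 + 1
20 = 20 × 1 + 0
Continued fraction: [1; 2, 20]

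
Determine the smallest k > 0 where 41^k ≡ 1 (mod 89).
88

89 is prime, so ord(41) divides φ(89) = 88.
Divisors of 88: 1, 2, 4, 8, 11, 22, 44, 88.
Repeated squaring: 41^1 ≡ 41, 41^2 ≡ 79, 41^4 ≡ 11, 41^8 ≡ 32, 41^16 ≡ 45, 41^32 ≡ 67, 41^64 ≡ 39 (mod 89).
Test 41^d mod 89 for each divisor d in increasing order:
41^1 ≡ 41
41^2 ≡ 79
41^4 ≡ 11
41^8 ≡ 32
41^11 = 41^8·41^2·41^1 ≡ 52
41^22 = 41^16·41^4·41^2 ≡ 34
41^44 = 41^32·41^8·41^4 ≡ 88
41^88 = 41^64·41^16·41^8 ≡ 1  ← first divisor giving 1
The order is 88.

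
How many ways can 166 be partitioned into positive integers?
189334822579

p(n) counts ways to write n as a sum of positive integers (order ignored).
Euler's pentagonal recurrence: p(k) = p(k-1) + p(k-2) - p(k-5) - p(k-7) + p(k-12) + p(k-15) - ... (offsets j(3j∓1)/2, signs ++--, p(0)=1, p(<0)=0).
DP table for k = 0..165: p(0)=1, p(1)=1, p(2)=2, p(3)=3, p(4)=5, p(5)=7, p(6)=11, p(7)=15, p(8)=22, p(9)=30, p(10)=42, p(11)=56, p(12)=77, p(13)=101, p(14)=135, p(15)=176, p(16)=231, p(17)=297, p(18)=385, p(19)=490, p(20)=627, p(21)=792, p(22)=1002, p(23)=1255, p(24)=1575, p(25)=1958, p(26)=2436, p(27)=3010, p(28)=3718, p(29)=4565, p(30)=5604, p(31)=6842, p(32)=8349, p(33)=10143, p(34)=12310, p(35)=14883, p(36)=17977, p(37)=21637, p(38)=26015, p(39)=31185, p(40)=37338, p(41)=44583, p(42)=53174, p(43)=63261, p(44)=75175, p(45)=89134, p(46)=105558, p(47)=124754, p(48)=147273, p(49)=173525, p(50)=204226, p(51)=239943, p(52)=281589, p(53)=329931, p(54)=386155, p(55)=451276, p(56)=526823, p(57)=614154, p(58)=715220, p(59)=831820, p(60)=966467, p(61)=1121505, p(62)=1300156, p(63)=1505499, p(64)=1741630, p(65)=2012558, p(66)=2323520, p(67)=2679689, p(68)=3087735, p(69)=3554345, p(70)=4087968, p(71)=4697205, p(72)=5392783, p(73)=6185689, p(74)=7089500, p(75)=8118264, p(76)=9289091, p(77)=10619863, p(78)=12132164, p(79)=13848650, p(80)=15796476, p(81)=18004327, p(82)=20506255, p(83)=23338469, p(84)=26543660, p(85)=30167357, p(86)=34262962, p(87)=38887673, p(88)=44108109, p(89)=49995925, p(90)=56634173, p(91)=64112359, p(92)=72533807, p(93)=82010177, p(94)=92669720, p(95)=104651419, p(96)=118114304, p(97)=133230930, p(98)=150198136, p(99)=169229875, p(100)=190569292, p(101)=214481126, p(102)=241265379, p(103)=271248950, p(104)=304801365, p(105)=342325709, p(106)=384276336, p(107)=431149389, p(108)=483502844, p(109)=541946240, p(110)=607163746, p(111)=679903203, p(112)=761002156, p(113)=851376628, p(114)=952050665, p(115)=1064144451, p(116)=1188908248, p(117)=1327710076, p(118)=1482074143, p(119)=1653668665, p(120)=1844349560, p(121)=2056148051, p(122)=2291320912, p(123)=2552338241, p(124)=2841940500, p(125)=3163127352, p(126)=3519222692, p(127)=3913864295, p(128)=4351078600, p(129)=4835271870, p(130)=5371315400, p(131)=5964539504, p(132)=6620830889, p(133)=7346629512, p(134)=8149040695, p(135)=9035836076, p(136)=10015581680, p(137)=11097645016, p(138)=12292341831, p(139)=13610949895, p(140)=15065878135, p(141)=16670689208, p(142)=18440293320, p(143)=20390982757, p(144)=22540654445, p(145)=24908858009, p(146)=27517052599, p(147)=30388671978, p(148)=33549419497, p(149)=37027355200, p(150)=40853235313, p(151)=45060624582, p(152)=49686288421, p(153)=54770336324, p(154)=60356673280, p(155)=66493182097, p(156)=73232243759, p(157)=80630964769, p(158)=88751778802, p(159)=97662728555, p(160)=107438159466, p(161)=118159068427, p(162)=129913904637, p(163)=142798995930, p(164)=156919475295, p(165)=172389800255.
Final step: p(166) = p(165) + p(164) - p(161) - p(159) + p(154) + p(151) - p(144) - p(140) + p(131) + p(126) - p(115) - p(109) + p(96) + p(89) - p(74) - p(66) + p(49) + p(40) - p(21) - p(11)
= 172389800255 + 156919475295 - 118159068427 - 97662728555 + 60356673280 + 45060624582 - 22540654445 - 15065878135 + 5964539504 + 3519222692 - 1064144451 - 541946240 + 118114304 + 49995925 - 7089500 - 2323520 + 173525 + 37338 - 792 - 56
= 189334822579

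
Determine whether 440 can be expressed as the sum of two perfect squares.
Not possible

Factorization: 440 = 2^3 × 5 × 11
By Fermat: n is sum of two squares iff every prime p ≡ 3 (mod 4) appears to even power.
Prime(s) ≡ 3 (mod 4) with odd exponent: [(11, 1)]
Therefore 440 cannot be expressed as a² + b².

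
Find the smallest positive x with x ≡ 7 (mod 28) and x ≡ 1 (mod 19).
343

Using Chinese Remainder Theorem:
M = 28 × 19 = 532
M1 = 19, M2 = 28
y1 = 19^(-1) mod 28 = 3
y2 = 28^(-1) mod 19 = 17
x = (7×19×3 + 1×28×17) mod 532 = 343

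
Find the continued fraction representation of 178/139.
[1; 3, 1, 1, 3, 2, 2]

Euclidean algorithm steps:
178 = 1 × 139 + 39
139 = 3 × 39 + 22
39 = 1 × 22 + 17
22 = 1 × 17 + 5
17 = 3 × 5 + 2
5 = 2 × 2 + 1
2 = 2 × 1 + 0
Continued fraction: [1; 3, 1, 1, 3, 2, 2]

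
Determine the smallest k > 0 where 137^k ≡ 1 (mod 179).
178

179 is prime, so ord(137) divides φ(179) = 178.
Divisors of 178: 1, 2, 89, 178.
Repeated squaring: 137^1 ≡ 137, 137^2 ≡ 153, 137^4 ≡ 139, 137^8 ≡ 168, 137^16 ≡ 121, 137^32 ≡ 142, 137^64 ≡ 116, 137^128 ≡ 31 (mod 179).
Test 137^d mod 179 for each divisor d in increasing order:
137^1 ≡ 137
137^2 ≡ 153
137^89 = 137^64·137^16·137^8·137^1 ≡ 178
137^178 = 137^128·137^32·137^16·137^2 ≡ 1  ← first divisor giving 1
The order is 178.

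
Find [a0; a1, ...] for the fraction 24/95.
[0; 3, 1, 23]

Euclidean algorithm steps:
24 = 0 × 95 + 24
95 = 3 × 24 + 23
24 = 1 × 23 + 1
23 = 23 × 1 + 0
Continued fraction: [0; 3, 1, 23]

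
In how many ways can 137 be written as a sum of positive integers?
11097645016

p(n) counts ways to write n as a sum of positive integers (order ignored).
Euler's pentagonal recurrence: p(k) = p(k-1) + p(k-2) - p(k-5) - p(k-7) + p(k-12) + p(k-15) - ... (offsets j(3j∓1)/2, signs ++--, p(0)=1, p(<0)=0).
DP table for k = 0..136: p(0)=1, p(1)=1, p(2)=2, p(3)=3, p(4)=5, p(5)=7, p(6)=11, p(7)=15, p(8)=22, p(9)=30, p(10)=42, p(11)=56, p(12)=77, p(13)=101, p(14)=135, p(15)=176, p(16)=231, p(17)=297, p(18)=385, p(19)=490, p(20)=627, p(21)=792, p(22)=1002, p(23)=1255, p(24)=1575, p(25)=1958, p(26)=2436, p(27)=3010, p(28)=3718, p(29)=4565, p(30)=5604, p(31)=6842, p(32)=8349, p(33)=10143, p(34)=12310, p(35)=14883, p(36)=17977, p(37)=21637, p(38)=26015, p(39)=31185, p(40)=37338, p(41)=44583, p(42)=53174, p(43)=63261, p(44)=75175, p(45)=89134, p(46)=105558, p(47)=124754, p(48)=147273, p(49)=173525, p(50)=204226, p(51)=239943, p(52)=281589, p(53)=329931, p(54)=386155, p(55)=451276, p(56)=526823, p(57)=614154, p(58)=715220, p(59)=831820, p(60)=966467, p(61)=1121505, p(62)=1300156, p(63)=1505499, p(64)=1741630, p(65)=2012558, p(66)=2323520, p(67)=2679689, p(68)=3087735, p(69)=3554345, p(70)=4087968, p(71)=4697205, p(72)=5392783, p(73)=6185689, p(74)=7089500, p(75)=8118264, p(76)=9289091, p(77)=10619863, p(78)=12132164, p(79)=13848650, p(80)=15796476, p(81)=18004327, p(82)=20506255, p(83)=23338469, p(84)=26543660, p(85)=30167357, p(86)=34262962, p(87)=38887673, p(88)=44108109, p(89)=49995925, p(90)=56634173, p(91)=64112359, p(92)=72533807, p(93)=82010177, p(94)=92669720, p(95)=104651419, p(96)=118114304, p(97)=133230930, p(98)=150198136, p(99)=169229875, p(100)=190569292, p(101)=214481126, p(102)=241265379, p(103)=271248950, p(104)=304801365, p(105)=342325709, p(106)=384276336, p(107)=431149389, p(108)=483502844, p(109)=541946240, p(110)=607163746, p(111)=679903203, p(112)=761002156, p(113)=851376628, p(114)=952050665, p(115)=1064144451, p(116)=1188908248, p(117)=1327710076, p(118)=1482074143, p(119)=1653668665, p(120)=1844349560, p(121)=2056148051, p(122)=2291320912, p(123)=2552338241, p(124)=2841940500, p(125)=3163127352, p(126)=3519222692, p(127)=3913864295, p(128)=4351078600, p(129)=4835271870, p(130)=5371315400, p(131)=5964539504, p(132)=6620830889, p(133)=7346629512, p(134)=8149040695, p(135)=9035836076, p(136)=10015581680.
Final step: p(137) = p(136) + p(135) - p(132) - p(130) + p(125) + p(122) - p(115) - p(111) + p(102) + p(97) - p(86) - p(80) + p(67) + p(60) - p(45) - p(37) + p(20) + p(11)
= 10015581680 + 9035836076 - 6620830889 - 5371315400 + 3163127352 + 2291320912 - 1064144451 - 679903203 + 241265379 + 133230930 - 34262962 - 15796476 + 2679689 + 966467 - 89134 - 21637 + 627 + 56
= 11097645016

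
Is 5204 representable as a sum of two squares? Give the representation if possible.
50² + 52² (a=50, b=52)

Factorization: 5204 = 2^2 × 1301
By Fermat: n is sum of two squares iff every prime p ≡ 3 (mod 4) appears to even power.
All primes ≡ 3 (mod 4) appear to even power.
Search a = 0, 1, 2, … for 5204 - a² a perfect square: first hit at a = 50: 5204 - 2500 = 2704 = 52².
5204 = 50² + 52² = 2500 + 2704 ✓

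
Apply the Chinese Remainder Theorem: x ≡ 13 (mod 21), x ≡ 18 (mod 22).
370

Using Chinese Remainder Theorem:
M = 21 × 22 = 462
M1 = 22, M2 = 21
y1 = 22^(-1) mod 21 = 1
y2 = 21^(-1) mod 22 = 21
x = (13×22×1 + 18×21×21) mod 462 = 370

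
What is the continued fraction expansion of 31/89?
[0; 2, 1, 6, 1, 3]

Euclidean algorithm steps:
31 = 0 × 89 + 31
89 = 2 × 31 + 27
31 = 1 × 27 + 4
27 = 6 × 4 + 3
4 = 1 × 3 + 1
3 = 3 × 1 + 0
Continued fraction: [0; 2, 1, 6, 1, 3]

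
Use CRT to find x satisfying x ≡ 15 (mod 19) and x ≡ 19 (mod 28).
243

Using Chinese Remainder Theorem:
M = 19 × 28 = 532
M1 = 28, M2 = 19
y1 = 28^(-1) mod 19 = 17
y2 = 19^(-1) mod 28 = 3
x = (15×28×17 + 19×19×3) mod 532 = 243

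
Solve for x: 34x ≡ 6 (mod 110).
x ≡ 39 (mod 55)

gcd(34, 110) = 2, which divides 6, so solutions exist.
Divide through by 2: 17x ≡ 3 (mod 55).
Find 17^(-1) mod 55 by the extended Euclidean algorithm:
55 = 3 × 17 + 4  ⟹  4 = (1)·55 + (-3)·17
17 = 4 × 4 + 1  ⟹  1 = (-4)·55 + (13)·17
So (13)·17 ≡ 1 (mod 55), i.e. 17^(-1) ≡ 13 (mod 55).
x ≡ 13 × 3 = 39 ≡ 39 (mod 55).
Check: 34 × 39 = 1326 ≡ 6 (mod 110).
x ≡ 39 (mod 55), giving 2 solutions mod 110.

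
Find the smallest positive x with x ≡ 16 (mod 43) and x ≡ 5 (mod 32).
1349

Using Chinese Remainder Theorem:
M = 43 × 32 = 1376
M1 = 32, M2 = 43
y1 = 32^(-1) mod 43 = 39
y2 = 43^(-1) mod 32 = 3
x = (16×32×39 + 5×43×3) mod 1376 = 1349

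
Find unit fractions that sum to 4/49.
1/13 + 1/213 + 1/67841 + 1/9204734721

Greedy algorithm:
4/49: ceiling(49/4) = 13, use 1/13
3/637: ceiling(637/3) = 213, use 1/213
2/135681: ceiling(135681/2) = 67841, use 1/67841
1/9204734721: ceiling(9204734721/1) = 9204734721, use 1/9204734721
Result: 4/49 = 1/13 + 1/213 + 1/67841 + 1/9204734721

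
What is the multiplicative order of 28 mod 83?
41

83 is prime, so ord(28) divides φ(83) = 82.
Divisors of 82: 1, 2, 41, 82.
Repeated squaring: 28^1 ≡ 28, 28^2 ≡ 37, 28^4 ≡ 41, 28^8 ≡ 21, 28^16 ≡ 26, 28^32 ≡ 12, 28^64 ≡ 61 (mod 83).
Test 28^d mod 83 for each divisor d in increasing order:
28^1 ≡ 28
28^2 ≡ 37
28^41 = 28^32·28^8·28^1 ≡ 1  ← first divisor giving 1
The order is 41.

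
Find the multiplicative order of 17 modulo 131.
130

131 is prime, so ord(17) divides φ(131) = 130.
Divisors of 130: 1, 2, 5, 10, 13, 26, 65, 130.
Repeated squaring: 17^1 ≡ 17, 17^2 ≡ 27, 17^4 ≡ 74, 17^8 ≡ 105, 17^16 ≡ 21, 17^32 ≡ 48, 17^64 ≡ 77, 17^128 ≡ 34 (mod 131).
Test 17^d mod 131 for each divisor d in increasing order:
17^1 ≡ 17
17^2 ≡ 27
17^5 = 17^4·17^1 ≡ 79
17^10 = 17^8·17^2 ≡ 84
17^13 = 17^8·17^4·17^1 ≡ 42
17^26 = 17^16·17^8·17^2 ≡ 61
17^65 = 17^64·17^1 ≡ 130
17^130 = 17^128·17^2 ≡ 1  ← first divisor giving 1
The order is 130.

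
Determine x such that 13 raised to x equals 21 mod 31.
19

Baby-step giant-step with step n = ⌈√31⌉ = 6.
Baby steps 13^j mod 31 (j:value) for j=0..5: 0:1, 1:13, 2:14, 3:27, 4:10, 5:6.
Giant-step multiplier: 13^(-6) ≡ 13^(30-6) = 13^24 ≡ 2 (mod 31).
Giant steps γ_i = 21·2^i mod 31: γ_0=21, γ_1=11, γ_2=22, γ_3=13 (in table at j=1).
x = i·n + j = 3·6 + 1 = 19.
Check: 13^19 ≡ 21 (mod 31).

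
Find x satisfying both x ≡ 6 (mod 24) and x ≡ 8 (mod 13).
294

Using Chinese Remainder Theorem:
M = 24 × 13 = 312
M1 = 13, M2 = 24
y1 = 13^(-1) mod 24 = 13
y2 = 24^(-1) mod 13 = 6
x = (6×13×13 + 8×24×6) mod 312 = 294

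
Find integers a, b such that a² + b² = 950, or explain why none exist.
Not possible

Factorization: 950 = 2 × 5^2 × 19
By Fermat: n is sum of two squares iff every prime p ≡ 3 (mod 4) appears to even power.
Prime(s) ≡ 3 (mod 4) with odd exponent: [(19, 1)]
Therefore 950 cannot be expressed as a² + b².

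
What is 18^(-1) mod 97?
27

gcd(18, 97) = 1, so the inverse exists.
Extended Euclidean algorithm on (97, 18):
97 = 5 × 18 + 7  ⟹  7 = (1)·97 + (-5)·18
18 = 2 × 7 + 4  ⟹  4 = (-2)·97 + (11)·18
7 = 1 × 4 + 3  ⟹  3 = (3)·97 + (-16)·18
4 = 1 × 3 + 1  ⟹  1 = (-5)·97 + (27)·18
So (27)·18 ≡ 1 (mod 97), i.e. 18^(-1) ≡ 27 (mod 97).
Check: 18 × 27 = 486 ≡ 1 (mod 97)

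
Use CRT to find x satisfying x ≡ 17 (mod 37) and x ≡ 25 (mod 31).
831

Using Chinese Remainder Theorem:
M = 37 × 31 = 1147
M1 = 31, M2 = 37
y1 = 31^(-1) mod 37 = 6
y2 = 37^(-1) mod 31 = 26
x = (17×31×6 + 25×37×26) mod 1147 = 831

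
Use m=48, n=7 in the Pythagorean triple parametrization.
(2255, 672, 2353)

Euclid's formula: a = m² - n², b = 2mn, c = m² + n²
m = 48, n = 7
a = 48² - 7² = 2304 - 49 = 2255
b = 2 × 48 × 7 = 672
c = 48² + 7² = 2304 + 49 = 2353
Verification: 2255² + 672² = 5085025 + 451584 = 5536609 = 2353² ✓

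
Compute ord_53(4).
26

53 is prime, so ord(4) divides φ(53) = 52.
Divisors of 52: 1, 2, 4, 13, 26, 52.
Repeated squaring: 4^1 ≡ 4, 4^2 ≡ 16, 4^4 ≡ 44, 4^8 ≡ 28, 4^16 ≡ 42, 4^32 ≡ 15 (mod 53).
Test 4^d mod 53 for each divisor d in increasing order:
4^1 ≡ 4
4^2 ≡ 16
4^4 ≡ 44
4^13 = 4^8·4^4·4^1 ≡ 52
4^26 = 4^16·4^8·4^2 ≡ 1  ← first divisor giving 1
The order is 26.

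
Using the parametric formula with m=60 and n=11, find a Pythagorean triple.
(3479, 1320, 3721)

Euclid's formula: a = m² - n², b = 2mn, c = m² + n²
m = 60, n = 11
a = 60² - 11² = 3600 - 121 = 3479
b = 2 × 60 × 11 = 1320
c = 60² + 11² = 3600 + 121 = 3721
Verification: 3479² + 1320² = 12103441 + 1742400 = 13845841 = 3721² ✓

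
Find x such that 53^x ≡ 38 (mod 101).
39

Baby-step giant-step with step n = ⌈√101⌉ = 11.
Baby steps 53^j mod 101 (j:value) for j=0..10: 0:1, 1:53, 2:82, 3:3, 4:58, 5:44, 6:9, 7:73, 8:31, 9:27, 10:17.
Giant-step multiplier: 53^(-11) ≡ 53^(100-11) = 53^89 ≡ 63 (mod 101).
Giant steps γ_i = 38·63^i mod 101: γ_0=38, γ_1=71, γ_2=29, γ_3=9 (in table at j=6).
x = i·n + j = 3·11 + 6 = 39.
Check: 53^39 ≡ 38 (mod 101).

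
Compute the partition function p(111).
679903203

p(n) counts ways to write n as a sum of positive integers (order ignored).
Euler's pentagonal recurrence: p(k) = p(k-1) + p(k-2) - p(k-5) - p(k-7) + p(k-12) + p(k-15) - ... (offsets j(3j∓1)/2, signs ++--, p(0)=1, p(<0)=0).
DP table for k = 0..110: p(0)=1, p(1)=1, p(2)=2, p(3)=3, p(4)=5, p(5)=7, p(6)=11, p(7)=15, p(8)=22, p(9)=30, p(10)=42, p(11)=56, p(12)=77, p(13)=101, p(14)=135, p(15)=176, p(16)=231, p(17)=297, p(18)=385, p(19)=490, p(20)=627, p(21)=792, p(22)=1002, p(23)=1255, p(24)=1575, p(25)=1958, p(26)=2436, p(27)=3010, p(28)=3718, p(29)=4565, p(30)=5604, p(31)=6842, p(32)=8349, p(33)=10143, p(34)=12310, p(35)=14883, p(36)=17977, p(37)=21637, p(38)=26015, p(39)=31185, p(40)=37338, p(41)=44583, p(42)=53174, p(43)=63261, p(44)=75175, p(45)=89134, p(46)=105558, p(47)=124754, p(48)=147273, p(49)=173525, p(50)=204226, p(51)=239943, p(52)=281589, p(53)=329931, p(54)=386155, p(55)=451276, p(56)=526823, p(57)=614154, p(58)=715220, p(59)=831820, p(60)=966467, p(61)=1121505, p(62)=1300156, p(63)=1505499, p(64)=1741630, p(65)=2012558, p(66)=2323520, p(67)=2679689, p(68)=3087735, p(69)=3554345, p(70)=4087968, p(71)=4697205, p(72)=5392783, p(73)=6185689, p(74)=7089500, p(75)=8118264, p(76)=9289091, p(77)=10619863, p(78)=12132164, p(79)=13848650, p(80)=15796476, p(81)=18004327, p(82)=20506255, p(83)=23338469, p(84)=26543660, p(85)=30167357, p(86)=34262962, p(87)=38887673, p(88)=44108109, p(89)=49995925, p(90)=56634173, p(91)=64112359, p(92)=72533807, p(93)=82010177, p(94)=92669720, p(95)=104651419, p(96)=118114304, p(97)=133230930, p(98)=150198136, p(99)=169229875, p(100)=190569292, p(101)=214481126, p(102)=241265379, p(103)=271248950, p(104)=304801365, p(105)=342325709, p(106)=384276336, p(107)=431149389, p(108)=483502844, p(109)=541946240, p(110)=607163746.
Final step: p(111) = p(110) + p(109) - p(106) - p(104) + p(99) + p(96) - p(89) - p(85) + p(76) + p(71) - p(60) - p(54) + p(41) + p(34) - p(19) - p(11)
= 607163746 + 541946240 - 384276336 - 304801365 + 169229875 + 118114304 - 49995925 - 30167357 + 9289091 + 4697205 - 966467 - 386155 + 44583 + 12310 - 490 - 56
= 679903203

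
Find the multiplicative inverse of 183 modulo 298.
57

gcd(183, 298) = 1, so the inverse exists.
Extended Euclidean algorithm on (298, 183):
298 = 1 × 183 + 115  ⟹  115 = (1)·298 + (-1)·183
183 = 1 × 115 + 68  ⟹  68 = (-1)·298 + (2)·183
115 = 1 × 68 + 47  ⟹  47 = (2)·298 + (-3)·183
68 = 1 × 47 + 21  ⟹  21 = (-3)·298 + (5)·183
47 = 2 × 21 + 5  ⟹  5 = (8)·298 + (-13)·183
21 = 4 × 5 + 1  ⟹  1 = (-35)·298 + (57)·183
So (57)·183 ≡ 1 (mod 298), i.e. 183^(-1) ≡ 57 (mod 298).
Check: 183 × 57 = 10431 ≡ 1 (mod 298)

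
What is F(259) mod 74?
61

Matrix identity: Q^n = [[F_(n+1), F_n], [F_n, F_(n-1)]] with Q = [[1,1],[1,0]].
n = 259 = 100000011₂. Square-and-multiply, entries mod 74:
Q^1 = [[1,1],[1,0]]
Q^2 = (Q^1)² = [[2,1],[1,1]]
Q^4 = (Q^2)² = [[5,3],[3,2]]
Q^8 = (Q^4)² = [[34,21],[21,13]]
Q^16 = (Q^8)² = [[43,25],[25,18]]
Q^32 = (Q^16)² = [[32,45],[45,61]]
Q^64 = (Q^32)² = [[15,41],[41,48]]
Q^129 = (Q^64)²·Q = [[49,56],[56,67]]
Q^259 = (Q^129)²·Q = [[45,61],[61,58]]
F_259 mod 74 = Q^259[0][1] = 61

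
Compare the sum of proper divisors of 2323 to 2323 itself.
deficient

Proper divisors of 2323: sum = 1 + 23 + 101 = 125
Since 125 < 2323, 2323 is deficient.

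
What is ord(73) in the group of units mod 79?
39

79 is prime, so ord(73) divides φ(79) = 78.
Divisors of 78: 1, 2, 3, 6, 13, 26, 39, 78.
Repeated squaring: 73^1 ≡ 73, 73^2 ≡ 36, 73^4 ≡ 32, 73^8 ≡ 76, 73^16 ≡ 9, 73^32 ≡ 2, 73^64 ≡ 4 (mod 79).
Test 73^d mod 79 for each divisor d in increasing order:
73^1 ≡ 73
73^2 ≡ 36
73^3 = 73^2·73^1 ≡ 21
73^6 = 73^4·73^2 ≡ 46
73^13 = 73^8·73^4·73^1 ≡ 23
73^26 = 73^16·73^8·73^2 ≡ 55
73^39 = 73^32·73^4·73^2·73^1 ≡ 1  ← first divisor giving 1
The order is 39.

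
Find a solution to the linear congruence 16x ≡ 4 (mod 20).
x ≡ 4 (mod 5)

gcd(16, 20) = 4, which divides 4, so solutions exist.
Divide through by 4: 4x ≡ 1 (mod 5).
Find 4^(-1) mod 5 by the extended Euclidean algorithm:
5 = 1 × 4 + 1  ⟹  1 = (1)·5 + (-1)·4
So (-1)·4 ≡ 1 (mod 5), i.e. 4^(-1) ≡ -1 ≡ 4 (mod 5).
x ≡ 4 × 1 = 4 ≡ 4 (mod 5).
Check: 16 × 4 = 64 ≡ 4 (mod 20).
x ≡ 4 (mod 5), giving 4 solutions mod 20.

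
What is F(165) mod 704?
258

Matrix identity: Q^n = [[F_(n+1), F_n], [F_n, F_(n-1)]] with Q = [[1,1],[1,0]].
n = 165 = 10100101₂. Square-and-multiply, entries mod 704:
Q^1 = [[1,1],[1,0]]
Q^2 = (Q^1)² = [[2,1],[1,1]]
Q^5 = (Q^2)²·Q = [[8,5],[5,3]]
Q^10 = (Q^5)² = [[89,55],[55,34]]
Q^20 = (Q^10)² = [[386,429],[429,661]]
Q^41 = (Q^20)²·Q = [[56,45],[45,11]]
Q^82 = (Q^41)² = [[233,199],[199,34]]
Q^165 = (Q^82)²·Q = [[591,258],[258,333]]
F_165 mod 704 = Q^165[0][1] = 258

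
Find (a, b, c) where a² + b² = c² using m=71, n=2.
(5037, 284, 5045)

Euclid's formula: a = m² - n², b = 2mn, c = m² + n²
m = 71, n = 2
a = 71² - 2² = 5041 - 4 = 5037
b = 2 × 71 × 2 = 284
c = 71² + 2² = 5041 + 4 = 5045
Verification: 5037² + 284² = 25371369 + 80656 = 25452025 = 5045² ✓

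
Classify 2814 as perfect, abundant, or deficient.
abundant

Proper divisors of 2814: sum = 1 + 2 + 3 + 6 + 7 + 14 + 21 + 42 + 67 + 134 + 201 + 402 + 469 + 938 + 1407 = 3714
Since 3714 > 2814, 2814 is abundant.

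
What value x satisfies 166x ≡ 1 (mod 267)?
37

gcd(166, 267) = 1, so the inverse exists.
Extended Euclidean algorithm on (267, 166):
267 = 1 × 166 + 101  ⟹  101 = (1)·267 + (-1)·166
166 = 1 × 101 + 65  ⟹  65 = (-1)·267 + (2)·166
101 = 1 × 65 + 36  ⟹  36 = (2)·267 + (-3)·166
65 = 1 × 36 + 29  ⟹  29 = (-3)·267 + (5)·166
36 = 1 × 29 + 7  ⟹  7 = (5)·267 + (-8)·166
29 = 4 × 7 + 1  ⟹  1 = (-23)·267 + (37)·166
So (37)·166 ≡ 1 (mod 267), i.e. 166^(-1) ≡ 37 (mod 267).
Check: 166 × 37 = 6142 ≡ 1 (mod 267)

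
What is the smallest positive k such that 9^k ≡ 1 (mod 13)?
3

13 is prime, so ord(9) divides φ(13) = 12.
Divisors of 12: 1, 2, 3, 4, 6, 12.
Repeated squaring: 9^1 ≡ 9, 9^2 ≡ 3, 9^4 ≡ 9, 9^8 ≡ 3 (mod 13).
Test 9^d mod 13 for each divisor d in increasing order:
9^1 ≡ 9
9^2 ≡ 3
9^3 = 9^2·9^1 ≡ 1  ← first divisor giving 1
The order is 3.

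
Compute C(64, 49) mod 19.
0

Using Lucas' theorem:
Write n=64 and k=49 in base 19:
n in base 19: [3, 7]
k in base 19: [2, 11]
C(64,49) mod 19 = ∏ C(n_i, k_i) mod 19
Digit binomials (mod 19): C(3,2) = 3; C(7,11) = 0 (k_i > n_i)
Product: 3 × 0 = 0 ≡ 0 (mod 19)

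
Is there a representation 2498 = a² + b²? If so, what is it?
17² + 47² (a=17, b=47)

Factorization: 2498 = 2 × 1249
By Fermat: n is sum of two squares iff every prime p ≡ 3 (mod 4) appears to even power.
All primes ≡ 3 (mod 4) appear to even power.
Search a = 0, 1, 2, … for 2498 - a² a perfect square: first hit at a = 17: 2498 - 289 = 2209 = 47².
2498 = 17² + 47² = 289 + 2209 ✓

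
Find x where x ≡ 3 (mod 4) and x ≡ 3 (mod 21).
3

Using Chinese Remainder Theorem:
M = 4 × 21 = 84
M1 = 21, M2 = 4
y1 = 21^(-1) mod 4 = 1
y2 = 4^(-1) mod 21 = 16
x = (3×21×1 + 3×4×16) mod 84 = 3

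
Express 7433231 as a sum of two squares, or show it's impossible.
Not possible

Factorization: 7433231 = 13 × 83^3
By Fermat: n is sum of two squares iff every prime p ≡ 3 (mod 4) appears to even power.
Prime(s) ≡ 3 (mod 4) with odd exponent: [(83, 3)]
Therefore 7433231 cannot be expressed as a² + b².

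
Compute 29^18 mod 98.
15

Repeated squaring. Binary of 18 = 10010.
29^1 ≡ 29 (mod 98); 29^2 ≡ 57 (mod 98); 29^4 ≡ 15 (mod 98); 29^8 ≡ 29 (mod 98); 29^16 ≡ 57 (mod 98)
29^18 = 29^2 × 29^16 ≡ 15 (mod 98)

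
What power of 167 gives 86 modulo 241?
23

Baby-step giant-step with step n = ⌈√241⌉ = 16.
Baby steps 167^j mod 241 (j:value) for j=0..15: 0:1, 1:167, 2:174, 3:138, 4:151, 5:153, 6:5, 7:112, 8:147, 9:208, 10:32, 11:42, 12:25, 13:78, 14:12, 15:76.
Giant-step multiplier: 167^(-16) ≡ 167^(240-16) = 167^224 ≡ 119 (mod 241).
Giant steps γ_i = 86·119^i mod 241: γ_0=86, γ_1=112 (in table at j=7).
x = i·n + j = 1·16 + 7 = 23.
Check: 167^23 ≡ 86 (mod 241).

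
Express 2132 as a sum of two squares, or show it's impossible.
4² + 46² (a=4, b=46)

Factorization: 2132 = 2^2 × 13 × 41
By Fermat: n is sum of two squares iff every prime p ≡ 3 (mod 4) appears to even power.
All primes ≡ 3 (mod 4) appear to even power.
Search a = 0, 1, 2, … for 2132 - a² a perfect square: first hit at a = 4: 2132 - 16 = 2116 = 46².
2132 = 4² + 46² = 16 + 2116 ✓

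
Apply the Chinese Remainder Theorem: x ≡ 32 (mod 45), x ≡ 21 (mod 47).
1337

Using Chinese Remainder Theorem:
M = 45 × 47 = 2115
M1 = 47, M2 = 45
y1 = 47^(-1) mod 45 = 23
y2 = 45^(-1) mod 47 = 23
x = (32×47×23 + 21×45×23) mod 2115 = 1337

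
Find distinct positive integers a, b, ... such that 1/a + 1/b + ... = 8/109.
1/14 + 1/509 + 1/776734

Greedy algorithm:
8/109: ceiling(109/8) = 14, use 1/14
3/1526: ceiling(1526/3) = 509, use 1/509
1/776734: ceiling(776734/1) = 776734, use 1/776734
Result: 8/109 = 1/14 + 1/509 + 1/776734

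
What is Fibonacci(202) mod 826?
391

Matrix identity: Q^n = [[F_(n+1), F_n], [F_n, F_(n-1)]] with Q = [[1,1],[1,0]].
n = 202 = 11001010₂. Square-and-multiply, entries mod 826:
Q^1 = [[1,1],[1,0]]
Q^3 = (Q^1)²·Q = [[3,2],[2,1]]
Q^6 = (Q^3)² = [[13,8],[8,5]]
Q^12 = (Q^6)² = [[233,144],[144,89]]
Q^25 = (Q^12)²·Q = [[797,685],[685,112]]
Q^50 = (Q^25)² = [[72,687],[687,211]]
Q^101 = (Q^50)²·Q = [[36,551],[551,311]]
Q^202 = (Q^101)² = [[103,391],[391,538]]
F_202 mod 826 = Q^202[0][1] = 391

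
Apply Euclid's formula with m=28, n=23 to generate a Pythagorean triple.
(255, 1288, 1313)

Euclid's formula: a = m² - n², b = 2mn, c = m² + n²
m = 28, n = 23
a = 28² - 23² = 784 - 529 = 255
b = 2 × 28 × 23 = 1288
c = 28² + 23² = 784 + 529 = 1313
Verification: 255² + 1288² = 65025 + 1658944 = 1723969 = 1313² ✓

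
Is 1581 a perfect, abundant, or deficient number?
deficient

Proper divisors of 1581: sum = 1 + 3 + 17 + 31 + 51 + 93 + 527 = 723
Since 723 < 1581, 1581 is deficient.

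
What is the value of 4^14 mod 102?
16

Repeated squaring. Binary of 14 = 1110.
4^1 ≡ 4 (mod 102); 4^2 ≡ 16 (mod 102); 4^4 ≡ 52 (mod 102); 4^8 ≡ 52 (mod 102)
4^14 = 4^2 × 4^4 × 4^8 ≡ 16 (mod 102)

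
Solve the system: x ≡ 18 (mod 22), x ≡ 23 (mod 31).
612

Using Chinese Remainder Theorem:
M = 22 × 31 = 682
M1 = 31, M2 = 22
y1 = 31^(-1) mod 22 = 5
y2 = 22^(-1) mod 31 = 24
x = (18×31×5 + 23×22×24) mod 682 = 612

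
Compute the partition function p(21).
792

p(n) counts ways to write n as a sum of positive integers (order ignored).
Euler's pentagonal recurrence: p(k) = p(k-1) + p(k-2) - p(k-5) - p(k-7) + p(k-12) + p(k-15) - ... (offsets j(3j∓1)/2, signs ++--, p(0)=1, p(<0)=0).
DP table for k = 0..20: p(0)=1, p(1)=1, p(2)=2, p(3)=3, p(4)=5, p(5)=7, p(6)=11, p(7)=15, p(8)=22, p(9)=30, p(10)=42, p(11)=56, p(12)=77, p(13)=101, p(14)=135, p(15)=176, p(16)=231, p(17)=297, p(18)=385, p(19)=490, p(20)=627.
Final step: p(21) = p(20) + p(19) - p(16) - p(14) + p(9) + p(6)
= 627 + 490 - 231 - 135 + 30 + 11
= 792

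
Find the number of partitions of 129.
4835271870

p(n) counts ways to write n as a sum of positive integers (order ignored).
Euler's pentagonal recurrence: p(k) = p(k-1) + p(k-2) - p(k-5) - p(k-7) + p(k-12) + p(k-15) - ... (offsets j(3j∓1)/2, signs ++--, p(0)=1, p(<0)=0).
DP table for k = 0..128: p(0)=1, p(1)=1, p(2)=2, p(3)=3, p(4)=5, p(5)=7, p(6)=11, p(7)=15, p(8)=22, p(9)=30, p(10)=42, p(11)=56, p(12)=77, p(13)=101, p(14)=135, p(15)=176, p(16)=231, p(17)=297, p(18)=385, p(19)=490, p(20)=627, p(21)=792, p(22)=1002, p(23)=1255, p(24)=1575, p(25)=1958, p(26)=2436, p(27)=3010, p(28)=3718, p(29)=4565, p(30)=5604, p(31)=6842, p(32)=8349, p(33)=10143, p(34)=12310, p(35)=14883, p(36)=17977, p(37)=21637, p(38)=26015, p(39)=31185, p(40)=37338, p(41)=44583, p(42)=53174, p(43)=63261, p(44)=75175, p(45)=89134, p(46)=105558, p(47)=124754, p(48)=147273, p(49)=173525, p(50)=204226, p(51)=239943, p(52)=281589, p(53)=329931, p(54)=386155, p(55)=451276, p(56)=526823, p(57)=614154, p(58)=715220, p(59)=831820, p(60)=966467, p(61)=1121505, p(62)=1300156, p(63)=1505499, p(64)=1741630, p(65)=2012558, p(66)=2323520, p(67)=2679689, p(68)=3087735, p(69)=3554345, p(70)=4087968, p(71)=4697205, p(72)=5392783, p(73)=6185689, p(74)=7089500, p(75)=8118264, p(76)=9289091, p(77)=10619863, p(78)=12132164, p(79)=13848650, p(80)=15796476, p(81)=18004327, p(82)=20506255, p(83)=23338469, p(84)=26543660, p(85)=30167357, p(86)=34262962, p(87)=38887673, p(88)=44108109, p(89)=49995925, p(90)=56634173, p(91)=64112359, p(92)=72533807, p(93)=82010177, p(94)=92669720, p(95)=104651419, p(96)=118114304, p(97)=133230930, p(98)=150198136, p(99)=169229875, p(100)=190569292, p(101)=214481126, p(102)=241265379, p(103)=271248950, p(104)=304801365, p(105)=342325709, p(106)=384276336, p(107)=431149389, p(108)=483502844, p(109)=541946240, p(110)=607163746, p(111)=679903203, p(112)=761002156, p(113)=851376628, p(114)=952050665, p(115)=1064144451, p(116)=1188908248, p(117)=1327710076, p(118)=1482074143, p(119)=1653668665, p(120)=1844349560, p(121)=2056148051, p(122)=2291320912, p(123)=2552338241, p(124)=2841940500, p(125)=3163127352, p(126)=3519222692, p(127)=3913864295, p(128)=4351078600.
Final step: p(129) = p(128) + p(127) - p(124) - p(122) + p(117) + p(114) - p(107) - p(103) + p(94) + p(89) - p(78) - p(72) + p(59) + p(52) - p(37) - p(29) + p(12) + p(3)
= 4351078600 + 3913864295 - 2841940500 - 2291320912 + 1327710076 + 952050665 - 431149389 - 271248950 + 92669720 + 49995925 - 12132164 - 5392783 + 831820 + 281589 - 21637 - 4565 + 77 + 3
= 4835271870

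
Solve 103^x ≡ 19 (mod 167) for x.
12

Baby-step giant-step with step n = ⌈√167⌉ = 13.
Baby steps 103^j mod 167 (j:value) for j=0..12: 0:1, 1:103, 2:88, 3:46, 4:62, 5:40, 6:112, 7:13, 8:3, 9:142, 10:97, 11:138, 12:19.
h = 19 is already in the table at j=12, so x = 12.
Check: 103^12 ≡ 19 (mod 167).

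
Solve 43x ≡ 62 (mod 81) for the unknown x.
x ≡ 41 (mod 81)

gcd(43, 81) = 1, which divides 62, so solutions exist.
Find 43^(-1) mod 81 by the extended Euclidean algorithm:
81 = 1 × 43 + 38  ⟹  38 = (1)·81 + (-1)·43
43 = 1 × 38 + 5  ⟹  5 = (-1)·81 + (2)·43
38 = 7 × 5 + 3  ⟹  3 = (8)·81 + (-15)·43
5 = 1 × 3 + 2  ⟹  2 = (-9)·81 + (17)·43
3 = 1 × 2 + 1  ⟹  1 = (17)·81 + (-32)·43
So (-32)·43 ≡ 1 (mod 81), i.e. 43^(-1) ≡ -32 ≡ 49 (mod 81).
x ≡ 49 × 62 = 3038 ≡ 41 (mod 81).
Check: 43 × 41 = 1763 ≡ 62 (mod 81).
Unique solution: x ≡ 41 (mod 81)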